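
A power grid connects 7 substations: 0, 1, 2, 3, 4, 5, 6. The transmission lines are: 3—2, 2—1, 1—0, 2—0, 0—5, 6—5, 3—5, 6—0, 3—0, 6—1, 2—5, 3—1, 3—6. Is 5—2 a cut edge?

No

After removing 5—2, the path 5-3-2 still connects them, so the edge is not a bridge.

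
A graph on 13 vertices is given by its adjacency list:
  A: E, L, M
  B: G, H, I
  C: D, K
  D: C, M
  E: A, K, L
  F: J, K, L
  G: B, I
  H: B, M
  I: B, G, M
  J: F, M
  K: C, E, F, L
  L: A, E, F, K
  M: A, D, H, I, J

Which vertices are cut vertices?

M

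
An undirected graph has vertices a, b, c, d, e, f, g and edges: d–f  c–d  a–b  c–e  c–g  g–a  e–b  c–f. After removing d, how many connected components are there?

1

With d gone, the remaining components are: {a, b, c, e, f, g}.
That is 1 component.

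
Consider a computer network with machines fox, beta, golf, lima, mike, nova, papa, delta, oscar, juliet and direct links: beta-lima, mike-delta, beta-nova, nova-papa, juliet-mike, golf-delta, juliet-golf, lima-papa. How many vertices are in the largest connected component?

oscar is isolated — a component by itself.
fox is isolated — a component by itself.
Starting from golf we can reach golf, mike, delta, juliet. That is one component of size 4.
Starting from beta we can reach beta, lima, nova, papa. That is one component of size 4.
The largest has 4 vertices.

4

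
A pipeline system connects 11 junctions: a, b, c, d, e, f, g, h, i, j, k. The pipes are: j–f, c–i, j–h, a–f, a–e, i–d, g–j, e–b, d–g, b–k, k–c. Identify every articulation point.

j

Removing j increases the component count from 1 to 2, so j is a cut vertex.
By contrast removing i leaves 1 component; it is not a cut vertex. No other vertex is a cut vertex either.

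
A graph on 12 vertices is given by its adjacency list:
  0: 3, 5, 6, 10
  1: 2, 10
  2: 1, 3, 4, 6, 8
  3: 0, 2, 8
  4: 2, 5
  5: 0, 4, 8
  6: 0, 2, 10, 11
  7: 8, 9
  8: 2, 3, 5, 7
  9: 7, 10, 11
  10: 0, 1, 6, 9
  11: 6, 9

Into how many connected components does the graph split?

Starting from 0 we can reach 0, 1, 2, 3, 4, 5, 6, 7, 8, 9, 10, 11. That is one component of size 12.
Total: 1 component.

1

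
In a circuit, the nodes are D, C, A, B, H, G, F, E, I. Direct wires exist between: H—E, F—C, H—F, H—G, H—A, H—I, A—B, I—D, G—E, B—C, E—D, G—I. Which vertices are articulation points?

Removing H increases the component count from 1 to 2, so H is a cut vertex.
By contrast removing C leaves 1 component; it is not a cut vertex. No other vertex is a cut vertex either.

H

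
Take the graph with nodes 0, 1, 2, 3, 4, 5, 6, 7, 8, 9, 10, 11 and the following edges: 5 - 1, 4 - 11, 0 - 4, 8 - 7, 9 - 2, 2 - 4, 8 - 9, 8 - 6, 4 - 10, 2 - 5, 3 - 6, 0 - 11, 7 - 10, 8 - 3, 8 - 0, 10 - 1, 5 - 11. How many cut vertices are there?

Removing 8 increases the component count from 1 to 2, so 8 is a cut vertex.
By contrast removing 11 leaves 1 component; it is not a cut vertex. No other vertex is a cut vertex either.

1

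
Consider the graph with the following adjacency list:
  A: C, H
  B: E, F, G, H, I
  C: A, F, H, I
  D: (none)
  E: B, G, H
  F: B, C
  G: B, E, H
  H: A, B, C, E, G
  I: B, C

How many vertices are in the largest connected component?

D is isolated — a component by itself.
Starting from A we can reach A, B, C, E, F, G, H, I. That is one component of size 8.
The largest has 8 vertices.

8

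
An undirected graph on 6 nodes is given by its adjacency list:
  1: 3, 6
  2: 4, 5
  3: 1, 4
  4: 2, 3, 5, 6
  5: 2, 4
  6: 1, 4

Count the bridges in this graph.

The edges on the cycle 4-5-2-4 are not bridges since each lies on that cycle.
Every edge lies on some cycle, so there are no bridges.

0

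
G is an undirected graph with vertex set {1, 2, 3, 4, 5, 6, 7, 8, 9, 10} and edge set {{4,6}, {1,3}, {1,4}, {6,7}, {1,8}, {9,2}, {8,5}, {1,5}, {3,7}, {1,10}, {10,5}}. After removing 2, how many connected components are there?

With 2 gone, the remaining components are: {9}; {1, 3, 4, 5, 6, 7, 8, 10}.
That is 2 components.

2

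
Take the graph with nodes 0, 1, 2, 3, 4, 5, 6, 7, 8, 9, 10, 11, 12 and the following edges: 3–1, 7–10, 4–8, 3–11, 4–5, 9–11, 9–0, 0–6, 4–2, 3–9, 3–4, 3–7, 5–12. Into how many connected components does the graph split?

1

Starting from 0 we can reach 0, 1, 2, 3, 4, 5, 6, 7, 8, 9, 10, 11, 12. That is one component of size 13.
Total: 1 component.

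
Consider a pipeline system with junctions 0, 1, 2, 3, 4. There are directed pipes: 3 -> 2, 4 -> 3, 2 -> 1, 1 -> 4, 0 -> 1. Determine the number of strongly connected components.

2

{1, 2, 3, 4} are all mutually reachable — one SCC of size 4.
{0} is an SCC by itself.
That gives 2 strongly connected components.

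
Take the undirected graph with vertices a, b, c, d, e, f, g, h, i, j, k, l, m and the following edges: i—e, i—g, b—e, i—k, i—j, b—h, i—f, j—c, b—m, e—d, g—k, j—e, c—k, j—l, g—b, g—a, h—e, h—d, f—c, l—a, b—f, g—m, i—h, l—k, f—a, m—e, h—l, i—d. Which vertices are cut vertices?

none

Removing b, for instance, still leaves 1 component. No single vertex removal increases the component count — the graph has no articulation points.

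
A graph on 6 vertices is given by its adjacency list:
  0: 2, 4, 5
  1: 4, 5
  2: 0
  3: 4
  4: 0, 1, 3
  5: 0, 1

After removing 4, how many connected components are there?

2

With 4 gone, the remaining components are: {3}; {0, 1, 2, 5}.
That is 2 components.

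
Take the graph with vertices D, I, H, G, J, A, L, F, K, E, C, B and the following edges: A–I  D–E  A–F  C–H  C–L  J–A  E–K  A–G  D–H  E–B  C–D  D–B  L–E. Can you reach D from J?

No

The component containing J is {A, F, G, I, J}, and D is not in it.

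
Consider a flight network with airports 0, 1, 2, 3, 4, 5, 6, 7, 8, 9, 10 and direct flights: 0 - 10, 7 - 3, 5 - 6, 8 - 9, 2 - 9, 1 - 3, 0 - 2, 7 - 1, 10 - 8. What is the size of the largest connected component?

5

4 is isolated — a component by itself.
Starting from 5 we can reach 5, 6. That is one component of size 2.
Starting from 1 we can reach 1, 3, 7. That is one component of size 3.
Starting from 0 we can reach 0, 2, 8, 9, 10. That is one component of size 5.
The largest has 5 vertices.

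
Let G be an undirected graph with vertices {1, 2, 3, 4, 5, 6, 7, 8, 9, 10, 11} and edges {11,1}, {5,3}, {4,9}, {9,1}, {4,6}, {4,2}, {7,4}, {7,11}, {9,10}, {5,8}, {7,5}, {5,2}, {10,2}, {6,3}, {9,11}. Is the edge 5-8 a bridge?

Removing 5-8 leaves no path between 5 and 8: the component count goes from 1 to 2. So it is a bridge.

Yes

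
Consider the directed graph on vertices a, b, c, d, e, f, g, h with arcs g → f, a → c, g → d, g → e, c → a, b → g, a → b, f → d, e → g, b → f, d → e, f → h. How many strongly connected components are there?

{d, e, f, g} are all mutually reachable — one SCC of size 4.
{a, c} are all mutually reachable — one SCC of size 2.
{h} is an SCC by itself.
{b} is an SCC by itself.
That gives 4 strongly connected components.

4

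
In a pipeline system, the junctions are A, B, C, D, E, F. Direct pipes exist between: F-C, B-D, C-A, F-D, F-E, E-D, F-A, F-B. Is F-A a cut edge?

No

After removing F-A, the path F-C-A still connects them, so the edge is not a bridge.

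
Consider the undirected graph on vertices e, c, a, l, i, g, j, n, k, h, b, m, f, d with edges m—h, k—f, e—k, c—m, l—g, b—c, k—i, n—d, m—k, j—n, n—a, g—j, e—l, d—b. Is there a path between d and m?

From d we can reach a, b, c, d, e, f, g, h, i, j, k, l, m, n, which includes m.

Yes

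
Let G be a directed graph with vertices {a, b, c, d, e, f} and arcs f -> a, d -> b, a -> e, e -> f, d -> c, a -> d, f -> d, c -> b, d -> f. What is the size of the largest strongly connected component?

{a, d, e, f} are all mutually reachable — one SCC of size 4.
{c} is an SCC by itself.
{b} is an SCC by itself.
The largest has 4 vertices.

4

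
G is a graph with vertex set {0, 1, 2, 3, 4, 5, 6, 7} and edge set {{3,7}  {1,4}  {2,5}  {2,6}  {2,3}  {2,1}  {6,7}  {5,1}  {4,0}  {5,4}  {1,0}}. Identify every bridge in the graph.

none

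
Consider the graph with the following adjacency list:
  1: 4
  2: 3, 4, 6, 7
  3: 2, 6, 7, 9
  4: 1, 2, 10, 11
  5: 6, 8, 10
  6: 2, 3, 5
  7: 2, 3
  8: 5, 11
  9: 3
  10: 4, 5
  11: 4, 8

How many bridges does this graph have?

The edges on the cycle 2-3-6-2 are not bridges since each lies on that cycle.
But removing 9-3 disconnects 9 from 3; removing 1-4 disconnects 1 from 4 — these are bridges.
That makes 2 bridges.

2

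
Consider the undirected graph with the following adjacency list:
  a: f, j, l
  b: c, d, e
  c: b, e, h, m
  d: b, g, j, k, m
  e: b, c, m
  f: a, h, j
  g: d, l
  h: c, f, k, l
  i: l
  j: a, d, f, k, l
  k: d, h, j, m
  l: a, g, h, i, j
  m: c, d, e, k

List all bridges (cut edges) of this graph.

i-l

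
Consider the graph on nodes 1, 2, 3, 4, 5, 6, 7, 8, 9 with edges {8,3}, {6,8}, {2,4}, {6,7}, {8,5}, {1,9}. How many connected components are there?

3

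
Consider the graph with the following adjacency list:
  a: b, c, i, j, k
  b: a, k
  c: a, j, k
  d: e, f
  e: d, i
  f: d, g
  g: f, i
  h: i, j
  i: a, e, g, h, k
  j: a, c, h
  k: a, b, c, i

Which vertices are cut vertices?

i

Removing i increases the component count from 1 to 2, so i is a cut vertex.
By contrast removing d leaves 1 component; it is not a cut vertex. No other vertex is a cut vertex either.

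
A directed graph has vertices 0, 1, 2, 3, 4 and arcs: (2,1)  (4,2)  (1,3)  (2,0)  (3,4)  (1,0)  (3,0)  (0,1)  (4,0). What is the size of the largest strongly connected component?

5

{0, 1, 2, 3, 4} are all mutually reachable — one SCC of size 5.
The largest has 5 vertices.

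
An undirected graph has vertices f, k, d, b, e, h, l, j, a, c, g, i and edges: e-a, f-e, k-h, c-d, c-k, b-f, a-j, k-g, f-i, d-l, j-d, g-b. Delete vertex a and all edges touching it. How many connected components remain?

1

With a gone, the remaining components are: {b, c, d, e, f, g, h, i, j, k, l}.
That is 1 component.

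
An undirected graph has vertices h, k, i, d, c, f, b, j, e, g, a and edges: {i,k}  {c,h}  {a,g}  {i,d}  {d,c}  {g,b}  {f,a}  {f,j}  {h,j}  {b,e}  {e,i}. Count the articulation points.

1

Removing i increases the component count from 1 to 2, so i is a cut vertex.
By contrast removing k leaves 1 component; it is not a cut vertex. No other vertex is a cut vertex either.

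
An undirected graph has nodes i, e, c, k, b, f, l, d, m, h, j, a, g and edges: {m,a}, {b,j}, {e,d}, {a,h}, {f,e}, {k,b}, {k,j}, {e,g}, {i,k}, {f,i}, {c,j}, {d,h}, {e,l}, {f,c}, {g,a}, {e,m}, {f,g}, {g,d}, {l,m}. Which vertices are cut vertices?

f

Removing f increases the component count from 1 to 2, so f is a cut vertex.
By contrast removing l leaves 1 component; it is not a cut vertex. No other vertex is a cut vertex either.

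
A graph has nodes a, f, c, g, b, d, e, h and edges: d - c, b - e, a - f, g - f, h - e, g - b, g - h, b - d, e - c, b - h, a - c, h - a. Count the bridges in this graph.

0

The edges on the cycle h-a-c-e-h are not bridges since each lies on that cycle.
Every edge lies on some cycle, so there are no bridges.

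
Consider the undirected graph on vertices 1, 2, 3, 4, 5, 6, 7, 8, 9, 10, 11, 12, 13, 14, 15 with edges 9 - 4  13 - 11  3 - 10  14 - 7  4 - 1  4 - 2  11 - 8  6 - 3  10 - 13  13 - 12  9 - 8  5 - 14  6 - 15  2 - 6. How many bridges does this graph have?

5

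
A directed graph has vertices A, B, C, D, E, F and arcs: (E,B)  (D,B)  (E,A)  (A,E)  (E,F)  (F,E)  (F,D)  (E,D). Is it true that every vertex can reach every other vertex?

There is no directed path from C to F, so the graph is not strongly connected.

No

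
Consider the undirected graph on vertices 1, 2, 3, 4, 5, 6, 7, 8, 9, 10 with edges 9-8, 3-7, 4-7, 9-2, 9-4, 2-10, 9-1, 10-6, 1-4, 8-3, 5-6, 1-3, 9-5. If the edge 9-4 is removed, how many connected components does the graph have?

1

9 and 4 are still connected via 9-1-4, so the component count stays at 1.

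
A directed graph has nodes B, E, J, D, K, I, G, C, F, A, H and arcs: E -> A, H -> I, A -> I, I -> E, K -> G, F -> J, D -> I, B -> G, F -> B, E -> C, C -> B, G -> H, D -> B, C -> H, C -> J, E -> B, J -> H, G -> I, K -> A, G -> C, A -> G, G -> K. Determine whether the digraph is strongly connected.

There is no directed path from E to F, so the graph is not strongly connected.

No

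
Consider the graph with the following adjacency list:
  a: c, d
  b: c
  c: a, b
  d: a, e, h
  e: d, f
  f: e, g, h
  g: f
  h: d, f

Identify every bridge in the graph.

The edges on the cycle h-d-e-f-h are not bridges since each lies on that cycle.
But removing c-a disconnects c from a; removing c-b disconnects c from b; removing g-f disconnects g from f; removing d-a disconnects d from a — these are bridges.

a-c, a-d, b-c, f-g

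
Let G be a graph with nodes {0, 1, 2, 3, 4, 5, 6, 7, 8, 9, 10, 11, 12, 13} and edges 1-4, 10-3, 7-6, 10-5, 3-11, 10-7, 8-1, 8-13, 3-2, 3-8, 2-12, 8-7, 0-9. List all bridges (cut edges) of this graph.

The edges on the cycle 10-3-8-7-10 are not bridges since each lies on that cycle.
But removing 7-6 disconnects 7 from 6; removing 3-2 disconnects 3 from 2; removing 12-2 disconnects 12 from 2; removing 8-1 disconnects 8 from 1 — these are bridges.
In total 9 edges are bridges.

0-9, 1-4, 1-8, 10-5, 11-3, 12-2, 13-8, 2-3, 6-7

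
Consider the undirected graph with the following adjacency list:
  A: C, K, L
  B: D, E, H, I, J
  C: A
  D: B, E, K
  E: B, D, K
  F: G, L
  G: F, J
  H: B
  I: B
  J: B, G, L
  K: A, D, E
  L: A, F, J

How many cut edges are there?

3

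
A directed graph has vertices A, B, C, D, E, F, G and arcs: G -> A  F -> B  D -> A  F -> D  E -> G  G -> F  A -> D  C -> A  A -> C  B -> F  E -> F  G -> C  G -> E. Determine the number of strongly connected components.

{A, C, D} are all mutually reachable — one SCC of size 3.
{B, F} are all mutually reachable — one SCC of size 2.
{E, G} are all mutually reachable — one SCC of size 2.
That gives 3 strongly connected components.

3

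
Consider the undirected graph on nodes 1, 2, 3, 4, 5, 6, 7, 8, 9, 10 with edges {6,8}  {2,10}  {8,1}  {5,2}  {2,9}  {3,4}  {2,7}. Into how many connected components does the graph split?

3

Starting from 3 we can reach 3, 4. That is one component of size 2.
Starting from 1 we can reach 1, 6, 8. That is one component of size 3.
Starting from 2 we can reach 2, 5, 7, 9, 10. That is one component of size 5.
Total: 3 components.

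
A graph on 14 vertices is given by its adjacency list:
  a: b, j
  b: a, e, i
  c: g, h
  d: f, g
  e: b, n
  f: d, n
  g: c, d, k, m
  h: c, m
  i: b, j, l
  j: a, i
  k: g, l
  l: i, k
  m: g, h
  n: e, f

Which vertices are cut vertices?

Removing g increases the component count from 1 to 2, so g is a cut vertex.
By contrast removing e leaves 1 component; it is not a cut vertex. No other vertex is a cut vertex either.

g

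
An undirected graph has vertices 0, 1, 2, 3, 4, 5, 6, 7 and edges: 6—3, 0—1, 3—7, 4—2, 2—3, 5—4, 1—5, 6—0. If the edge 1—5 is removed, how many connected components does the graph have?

1 and 5 are still connected via 1-0-6-3-2-4-5, so the component count stays at 1.

1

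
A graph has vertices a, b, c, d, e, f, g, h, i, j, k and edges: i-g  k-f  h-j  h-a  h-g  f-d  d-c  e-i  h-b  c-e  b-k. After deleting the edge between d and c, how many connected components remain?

1

d and c are still connected via d-f-k-b-h-g-i-e-c, so the component count stays at 1.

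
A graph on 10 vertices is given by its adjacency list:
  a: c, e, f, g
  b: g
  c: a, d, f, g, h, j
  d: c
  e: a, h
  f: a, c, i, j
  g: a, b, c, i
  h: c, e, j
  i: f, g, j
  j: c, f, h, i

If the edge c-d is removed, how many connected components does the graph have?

2

Before removal there is 1 component.
c-d is a bridge — removing it separates c's side from d's side.
After removal: 2 components.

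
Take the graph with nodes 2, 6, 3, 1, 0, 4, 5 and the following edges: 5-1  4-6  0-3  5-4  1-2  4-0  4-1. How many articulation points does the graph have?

Removing 0 increases the component count from 1 to 2, so 0 is a cut vertex.
Removing 1 increases the component count from 1 to 2, so 1 is a cut vertex.
Removing 4 increases the component count from 1 to 3, so 4 is a cut vertex.
By contrast removing 6 leaves 1 component; it is not a cut vertex. No other vertex is a cut vertex either.

3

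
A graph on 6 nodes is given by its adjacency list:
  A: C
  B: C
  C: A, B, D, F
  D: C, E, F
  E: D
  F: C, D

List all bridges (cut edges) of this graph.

A-C, B-C, D-E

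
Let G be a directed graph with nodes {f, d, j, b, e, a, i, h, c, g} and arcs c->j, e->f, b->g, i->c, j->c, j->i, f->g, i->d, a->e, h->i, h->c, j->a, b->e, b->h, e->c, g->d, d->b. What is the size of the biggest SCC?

{a, b, c, d, e, f, g, h, i, j} are all mutually reachable — one SCC of size 10.
The largest has 10 vertices.

10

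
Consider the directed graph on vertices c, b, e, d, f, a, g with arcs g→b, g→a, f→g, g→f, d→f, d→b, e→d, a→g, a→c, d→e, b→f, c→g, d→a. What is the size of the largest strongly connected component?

{a, b, c, f, g} are all mutually reachable — one SCC of size 5.
{d, e} are all mutually reachable — one SCC of size 2.
The largest has 5 vertices.

5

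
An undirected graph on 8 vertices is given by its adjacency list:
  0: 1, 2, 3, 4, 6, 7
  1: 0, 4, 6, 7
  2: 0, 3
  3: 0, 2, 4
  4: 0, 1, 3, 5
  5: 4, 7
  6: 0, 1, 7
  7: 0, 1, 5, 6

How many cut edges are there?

The edges on the cycle 0-3-2-0 are not bridges since each lies on that cycle.
Every edge lies on some cycle, so there are no bridges.

0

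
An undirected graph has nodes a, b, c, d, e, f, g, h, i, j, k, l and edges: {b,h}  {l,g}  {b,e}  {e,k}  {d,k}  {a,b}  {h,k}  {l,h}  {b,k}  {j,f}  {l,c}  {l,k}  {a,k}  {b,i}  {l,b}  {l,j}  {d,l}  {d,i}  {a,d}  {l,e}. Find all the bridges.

c-l, f-j, g-l, j-l

The edges on the cycle l-b-e-l are not bridges since each lies on that cycle.
But removing l - j disconnects l from j; removing l - c disconnects l from c; removing l - g disconnects l from g; removing j - f disconnects j from f — these are bridges.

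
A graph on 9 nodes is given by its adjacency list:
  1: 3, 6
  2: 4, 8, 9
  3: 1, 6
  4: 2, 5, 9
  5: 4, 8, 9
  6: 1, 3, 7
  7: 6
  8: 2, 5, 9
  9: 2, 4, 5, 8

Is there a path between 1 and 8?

The component containing 1 is {1, 3, 6, 7}, and 8 is not in it.

No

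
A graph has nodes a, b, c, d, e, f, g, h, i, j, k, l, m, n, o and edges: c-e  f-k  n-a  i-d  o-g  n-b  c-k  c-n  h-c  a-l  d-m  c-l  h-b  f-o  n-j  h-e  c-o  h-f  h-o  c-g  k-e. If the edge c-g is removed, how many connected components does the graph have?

2

c and g are still connected via c-o-g, so the component count stays at 2.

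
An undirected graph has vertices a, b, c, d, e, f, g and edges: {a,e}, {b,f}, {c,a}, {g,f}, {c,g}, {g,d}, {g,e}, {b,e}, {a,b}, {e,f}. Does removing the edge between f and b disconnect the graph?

No

After removing f—b, the path f-e-b still connects them, so the edge is not a bridge.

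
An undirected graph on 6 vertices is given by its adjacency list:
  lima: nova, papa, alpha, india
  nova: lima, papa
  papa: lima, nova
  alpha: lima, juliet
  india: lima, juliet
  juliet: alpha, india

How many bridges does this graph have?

The edges on the cycle lima-papa-nova-lima are not bridges since each lies on that cycle.
Every edge lies on some cycle, so there are no bridges.

0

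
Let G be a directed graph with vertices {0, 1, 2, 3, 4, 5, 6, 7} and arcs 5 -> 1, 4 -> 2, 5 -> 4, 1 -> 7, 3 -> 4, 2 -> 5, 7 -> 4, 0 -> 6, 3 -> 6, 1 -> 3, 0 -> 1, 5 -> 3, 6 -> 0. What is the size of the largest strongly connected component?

{0, 1, 2, 3, 4, 5, 6, 7} are all mutually reachable — one SCC of size 8.
The largest has 8 vertices.

8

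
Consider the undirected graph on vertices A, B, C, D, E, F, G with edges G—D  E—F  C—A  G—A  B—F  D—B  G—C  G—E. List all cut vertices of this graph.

Removing G increases the component count from 1 to 2, so G is a cut vertex.
By contrast removing F leaves 1 component; it is not a cut vertex. No other vertex is a cut vertex either.

G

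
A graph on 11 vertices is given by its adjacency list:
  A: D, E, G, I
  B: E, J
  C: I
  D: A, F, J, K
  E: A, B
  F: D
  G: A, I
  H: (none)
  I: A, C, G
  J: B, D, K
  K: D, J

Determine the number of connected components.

2

H is isolated — a component by itself.
Starting from A we can reach A, B, C, D, E, F, G, I, J, K. That is one component of size 10.
Total: 2 components.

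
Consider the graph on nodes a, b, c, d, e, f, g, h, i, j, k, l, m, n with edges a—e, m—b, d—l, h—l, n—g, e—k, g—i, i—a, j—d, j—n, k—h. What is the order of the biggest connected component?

c is isolated — a component by itself.
f is isolated — a component by itself.
Starting from b we can reach b, m. That is one component of size 2.
Starting from a we can reach a, d, e, g, h, i, j, k, l, n. That is one component of size 10.
The largest has 10 vertices.

10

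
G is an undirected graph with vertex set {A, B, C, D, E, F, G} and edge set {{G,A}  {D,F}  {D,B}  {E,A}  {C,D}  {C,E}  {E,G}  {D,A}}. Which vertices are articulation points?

Removing D increases the component count from 1 to 3, so D is a cut vertex.
By contrast removing C leaves 1 component; it is not a cut vertex. No other vertex is a cut vertex either.

D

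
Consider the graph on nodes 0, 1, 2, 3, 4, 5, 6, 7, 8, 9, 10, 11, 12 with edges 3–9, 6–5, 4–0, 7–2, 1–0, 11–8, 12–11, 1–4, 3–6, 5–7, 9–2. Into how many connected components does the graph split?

4

10 is isolated — a component by itself.
Starting from 0 we can reach 0, 1, 4. That is one component of size 3.
Starting from 8 we can reach 8, 11, 12. That is one component of size 3.
Starting from 2 we can reach 2, 3, 5, 6, 7, 9. That is one component of size 6.
Total: 4 components.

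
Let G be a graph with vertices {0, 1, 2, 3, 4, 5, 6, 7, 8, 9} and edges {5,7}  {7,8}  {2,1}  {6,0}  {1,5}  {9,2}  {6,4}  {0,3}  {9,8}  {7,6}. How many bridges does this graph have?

4

The edges on the cycle 9-2-1-5-7-8-9 are not bridges since each lies on that cycle.
But removing 0-3 disconnects 0 from 3; removing 6-4 disconnects 6 from 4; removing 0-6 disconnects 0 from 6; removing 7-6 disconnects 7 from 6 — these are bridges.
That makes 4 bridges.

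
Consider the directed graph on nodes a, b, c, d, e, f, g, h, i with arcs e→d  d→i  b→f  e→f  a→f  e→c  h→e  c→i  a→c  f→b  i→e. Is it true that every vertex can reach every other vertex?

There is no directed path from h to a, so the graph is not strongly connected.

No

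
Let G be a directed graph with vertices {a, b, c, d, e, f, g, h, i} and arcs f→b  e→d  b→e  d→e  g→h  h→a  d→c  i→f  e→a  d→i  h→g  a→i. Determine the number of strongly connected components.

3

{a, b, d, e, f, i} are all mutually reachable — one SCC of size 6.
{g, h} are all mutually reachable — one SCC of size 2.
{c} is an SCC by itself.
That gives 3 strongly connected components.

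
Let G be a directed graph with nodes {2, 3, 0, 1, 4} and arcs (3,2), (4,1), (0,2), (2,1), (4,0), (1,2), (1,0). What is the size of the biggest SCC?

3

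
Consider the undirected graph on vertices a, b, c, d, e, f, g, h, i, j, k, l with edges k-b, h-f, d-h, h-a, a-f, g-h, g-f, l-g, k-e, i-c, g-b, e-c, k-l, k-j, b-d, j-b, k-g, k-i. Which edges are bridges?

none

The edges on the cycle k-i-c-e-k are not bridges since each lies on that cycle.
Every edge lies on some cycle, so there are no bridges.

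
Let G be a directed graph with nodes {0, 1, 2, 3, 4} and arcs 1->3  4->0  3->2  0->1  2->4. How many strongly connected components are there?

1

{0, 1, 2, 3, 4} are all mutually reachable — one SCC of size 5.
That gives 1 strongly connected component.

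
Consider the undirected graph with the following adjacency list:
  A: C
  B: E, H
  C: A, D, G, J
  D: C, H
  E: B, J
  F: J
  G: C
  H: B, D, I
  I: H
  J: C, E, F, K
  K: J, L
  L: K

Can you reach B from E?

From E we can reach A, B, C, D, E, F, G, H, I, J, K, L, which includes B.

Yes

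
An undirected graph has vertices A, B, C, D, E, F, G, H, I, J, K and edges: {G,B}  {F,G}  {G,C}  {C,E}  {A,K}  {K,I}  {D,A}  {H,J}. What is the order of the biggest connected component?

Starting from H we can reach H, J. That is one component of size 2.
Starting from A we can reach A, D, I, K. That is one component of size 4.
Starting from B we can reach B, C, E, F, G. That is one component of size 5.
The largest has 5 vertices.

5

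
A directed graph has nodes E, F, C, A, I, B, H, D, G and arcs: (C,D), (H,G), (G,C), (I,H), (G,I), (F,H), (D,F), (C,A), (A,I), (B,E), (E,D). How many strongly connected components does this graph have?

3

{A, C, D, F, G, H, I} are all mutually reachable — one SCC of size 7.
{B} is an SCC by itself.
{E} is an SCC by itself.
That gives 3 strongly connected components.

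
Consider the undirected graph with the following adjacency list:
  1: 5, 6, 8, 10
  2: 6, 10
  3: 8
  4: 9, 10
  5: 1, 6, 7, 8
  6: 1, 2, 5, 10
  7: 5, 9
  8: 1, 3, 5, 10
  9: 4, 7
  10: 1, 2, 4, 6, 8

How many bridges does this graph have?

1

The edges on the cycle 1-10-8-1 are not bridges since each lies on that cycle.
But removing 3-8 disconnects 3 from 8 — this is a bridge.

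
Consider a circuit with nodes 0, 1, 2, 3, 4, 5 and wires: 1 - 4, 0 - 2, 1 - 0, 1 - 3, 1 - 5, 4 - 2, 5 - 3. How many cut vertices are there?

Removing 1 increases the component count from 1 to 2, so 1 is a cut vertex.
By contrast removing 4 leaves 1 component; it is not a cut vertex. No other vertex is a cut vertex either.

1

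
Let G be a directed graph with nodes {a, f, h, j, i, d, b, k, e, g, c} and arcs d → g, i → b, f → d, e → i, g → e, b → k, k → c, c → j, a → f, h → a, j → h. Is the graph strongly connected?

From e we can reach every vertex (a, b, c, d, e, f, g, h, i, j, k), and every vertex can reach e (a, b, c, d, e, f, g, h, i, j, k). So the whole graph is one strongly connected component.

Yes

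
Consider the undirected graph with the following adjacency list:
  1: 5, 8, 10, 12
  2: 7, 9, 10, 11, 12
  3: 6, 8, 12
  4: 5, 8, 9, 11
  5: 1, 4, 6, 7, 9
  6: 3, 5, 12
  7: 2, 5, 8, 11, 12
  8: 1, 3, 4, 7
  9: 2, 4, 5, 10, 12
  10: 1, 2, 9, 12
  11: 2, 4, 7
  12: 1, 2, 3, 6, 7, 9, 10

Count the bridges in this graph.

0

The edges on the cycle 2-11-7-2 are not bridges since each lies on that cycle.
Every edge lies on some cycle, so there are no bridges.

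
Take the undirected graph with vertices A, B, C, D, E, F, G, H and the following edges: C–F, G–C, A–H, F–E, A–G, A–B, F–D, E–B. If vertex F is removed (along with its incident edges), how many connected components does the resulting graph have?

With F gone, the remaining components are: {D}; {A, B, C, E, G, H}.
That is 2 components.

2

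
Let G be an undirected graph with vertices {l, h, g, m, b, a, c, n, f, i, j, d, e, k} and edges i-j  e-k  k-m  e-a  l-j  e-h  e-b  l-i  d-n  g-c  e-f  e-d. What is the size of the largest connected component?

Starting from c we can reach c, g. That is one component of size 2.
Starting from i we can reach i, j, l. That is one component of size 3.
Starting from a we can reach a, b, d, e, f, h, k, m, n. That is one component of size 9.
The largest has 9 vertices.

9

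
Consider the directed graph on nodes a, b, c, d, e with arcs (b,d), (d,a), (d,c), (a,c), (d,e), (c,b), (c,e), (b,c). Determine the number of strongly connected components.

{a, b, c, d} are all mutually reachable — one SCC of size 4.
{e} is an SCC by itself.
That gives 2 strongly connected components.

2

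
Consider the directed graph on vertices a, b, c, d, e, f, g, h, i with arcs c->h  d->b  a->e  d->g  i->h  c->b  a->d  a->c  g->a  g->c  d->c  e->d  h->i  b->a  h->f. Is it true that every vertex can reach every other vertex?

There is no directed path from f to a, so the graph is not strongly connected.

No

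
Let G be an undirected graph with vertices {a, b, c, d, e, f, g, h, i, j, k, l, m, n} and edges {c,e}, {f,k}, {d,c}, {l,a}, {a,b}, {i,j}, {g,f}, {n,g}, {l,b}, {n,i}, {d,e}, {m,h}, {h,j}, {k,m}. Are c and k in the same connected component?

No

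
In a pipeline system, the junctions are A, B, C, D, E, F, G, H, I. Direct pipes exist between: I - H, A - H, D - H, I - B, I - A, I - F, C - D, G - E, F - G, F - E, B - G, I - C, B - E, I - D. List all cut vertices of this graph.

Removing I increases the component count from 1 to 2, so I is a cut vertex.
By contrast removing H leaves 1 component; it is not a cut vertex. No other vertex is a cut vertex either.

I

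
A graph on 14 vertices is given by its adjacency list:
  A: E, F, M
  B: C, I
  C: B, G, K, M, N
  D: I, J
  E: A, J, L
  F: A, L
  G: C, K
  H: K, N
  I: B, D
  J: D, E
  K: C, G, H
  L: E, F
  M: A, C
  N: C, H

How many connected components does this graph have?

Starting from A we can reach A, B, C, D, E, F, G, H, I, J, K, L, M, N. That is one component of size 14.
Total: 1 component.

1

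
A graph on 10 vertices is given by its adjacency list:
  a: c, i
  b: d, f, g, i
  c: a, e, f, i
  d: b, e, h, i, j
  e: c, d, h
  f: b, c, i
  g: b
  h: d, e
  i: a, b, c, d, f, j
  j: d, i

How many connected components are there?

Starting from a we can reach a, b, c, d, e, f, g, h, i, j. That is one component of size 10.
Total: 1 component.

1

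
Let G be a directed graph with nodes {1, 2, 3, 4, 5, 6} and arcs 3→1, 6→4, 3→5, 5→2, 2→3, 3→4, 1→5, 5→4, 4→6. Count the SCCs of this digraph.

2

{1, 2, 3, 5} are all mutually reachable — one SCC of size 4.
{4, 6} are all mutually reachable — one SCC of size 2.
That gives 2 strongly connected components.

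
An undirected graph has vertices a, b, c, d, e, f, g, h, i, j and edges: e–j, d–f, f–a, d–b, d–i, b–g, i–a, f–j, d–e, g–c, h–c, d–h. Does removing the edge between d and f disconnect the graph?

No

After removing d–f, the path d-e-j-f still connects them, so the edge is not a bridge.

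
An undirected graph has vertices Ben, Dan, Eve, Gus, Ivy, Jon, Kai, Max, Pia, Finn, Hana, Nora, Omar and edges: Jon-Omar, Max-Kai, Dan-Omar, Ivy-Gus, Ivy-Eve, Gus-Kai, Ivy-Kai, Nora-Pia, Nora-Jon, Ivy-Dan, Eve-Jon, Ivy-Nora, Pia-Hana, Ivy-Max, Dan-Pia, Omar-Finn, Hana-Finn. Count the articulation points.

1

Removing Ivy increases the component count from 2 to 3, so Ivy is a cut vertex.
By contrast removing Max leaves 2 components; it is not a cut vertex. No other vertex is a cut vertex either.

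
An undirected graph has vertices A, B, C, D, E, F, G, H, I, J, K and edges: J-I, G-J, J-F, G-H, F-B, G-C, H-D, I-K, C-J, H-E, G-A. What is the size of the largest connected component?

11

Starting from A we can reach A, B, C, D, E, F, G, H, I, J, K. That is one component of size 11.
The largest has 11 vertices.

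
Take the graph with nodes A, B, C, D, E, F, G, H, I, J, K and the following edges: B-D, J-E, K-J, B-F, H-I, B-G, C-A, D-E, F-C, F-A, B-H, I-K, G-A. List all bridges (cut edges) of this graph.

The edges on the cycle B-H-I-K-J-E-D-B are not bridges since each lies on that cycle.
Every edge lies on some cycle, so there are no bridges.

none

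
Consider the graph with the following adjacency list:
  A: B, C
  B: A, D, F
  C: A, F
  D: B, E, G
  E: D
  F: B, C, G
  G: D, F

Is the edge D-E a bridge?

Removing D-E leaves no path between D and E: the component count goes from 1 to 2. So it is a bridge.

Yes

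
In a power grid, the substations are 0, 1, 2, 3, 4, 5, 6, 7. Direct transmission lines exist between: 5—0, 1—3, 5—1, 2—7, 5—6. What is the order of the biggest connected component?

4 is isolated — a component by itself.
Starting from 2 we can reach 2, 7. That is one component of size 2.
Starting from 0 we can reach 0, 1, 3, 5, 6. That is one component of size 5.
The largest has 5 vertices.

5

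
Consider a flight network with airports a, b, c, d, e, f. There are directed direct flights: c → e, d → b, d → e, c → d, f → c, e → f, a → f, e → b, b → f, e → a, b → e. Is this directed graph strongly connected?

Yes

From a we can reach every vertex (a, b, c, d, e, f), and every vertex can reach a (a, b, c, d, e, f). So the whole graph is one strongly connected component.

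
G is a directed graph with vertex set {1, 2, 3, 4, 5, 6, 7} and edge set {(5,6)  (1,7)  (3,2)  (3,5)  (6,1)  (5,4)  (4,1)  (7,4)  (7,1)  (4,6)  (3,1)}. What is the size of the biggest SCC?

4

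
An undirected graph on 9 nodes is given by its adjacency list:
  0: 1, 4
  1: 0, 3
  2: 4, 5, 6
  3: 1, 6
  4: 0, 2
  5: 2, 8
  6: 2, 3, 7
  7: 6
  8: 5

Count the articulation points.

Removing 2 increases the component count from 1 to 2, so 2 is a cut vertex.
Removing 5 increases the component count from 1 to 2, so 5 is a cut vertex.
Removing 6 increases the component count from 1 to 2, so 6 is a cut vertex.
By contrast removing 1 leaves 1 component; it is not a cut vertex. No other vertex is a cut vertex either.

3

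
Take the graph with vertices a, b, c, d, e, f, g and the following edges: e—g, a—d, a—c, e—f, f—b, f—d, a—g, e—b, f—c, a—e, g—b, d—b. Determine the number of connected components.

1

Starting from a we can reach a, b, c, d, e, f, g. That is one component of size 7.
Total: 1 component.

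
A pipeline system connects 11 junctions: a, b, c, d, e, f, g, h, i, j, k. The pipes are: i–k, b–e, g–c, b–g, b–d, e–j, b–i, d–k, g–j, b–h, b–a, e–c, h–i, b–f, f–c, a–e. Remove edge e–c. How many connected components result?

1

e and c are still connected via e-b-f-c, so the component count stays at 1.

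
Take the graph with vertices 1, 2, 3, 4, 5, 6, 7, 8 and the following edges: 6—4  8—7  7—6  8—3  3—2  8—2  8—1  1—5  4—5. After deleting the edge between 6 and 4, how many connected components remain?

1

6 and 4 are still connected via 6-7-8-1-5-4, so the component count stays at 1.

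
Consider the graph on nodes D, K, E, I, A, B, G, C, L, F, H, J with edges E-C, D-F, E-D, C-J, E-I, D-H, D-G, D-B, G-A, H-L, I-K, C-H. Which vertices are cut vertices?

Removing C increases the component count from 1 to 2, so C is a cut vertex.
Removing D increases the component count from 1 to 4, so D is a cut vertex.
Removing E increases the component count from 1 to 2, so E is a cut vertex.
Likewise G, H, I are cut vertices.
By contrast removing K leaves 1 component; it is not a cut vertex. No other vertex is a cut vertex either.

C, D, E, G, H, I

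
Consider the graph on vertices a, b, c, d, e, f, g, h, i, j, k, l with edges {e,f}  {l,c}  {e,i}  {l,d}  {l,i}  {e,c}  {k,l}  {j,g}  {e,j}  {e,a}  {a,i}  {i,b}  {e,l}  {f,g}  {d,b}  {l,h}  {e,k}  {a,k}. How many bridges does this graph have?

The edges on the cycle e-a-i-b-d-l-k-e are not bridges since each lies on that cycle.
But removing l—h disconnects l from h — this is a bridge.

1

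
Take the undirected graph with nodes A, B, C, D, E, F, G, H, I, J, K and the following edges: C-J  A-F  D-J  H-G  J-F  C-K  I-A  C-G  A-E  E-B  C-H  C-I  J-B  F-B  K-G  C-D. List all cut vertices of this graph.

Removing C increases the component count from 1 to 2, so C is a cut vertex.
By contrast removing K leaves 1 component; it is not a cut vertex. No other vertex is a cut vertex either.

C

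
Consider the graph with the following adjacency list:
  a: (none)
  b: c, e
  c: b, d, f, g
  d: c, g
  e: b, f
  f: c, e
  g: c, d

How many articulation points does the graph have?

Removing c increases the component count from 2 to 3, so c is a cut vertex.
By contrast removing g leaves 2 components; it is not a cut vertex. No other vertex is a cut vertex either.

1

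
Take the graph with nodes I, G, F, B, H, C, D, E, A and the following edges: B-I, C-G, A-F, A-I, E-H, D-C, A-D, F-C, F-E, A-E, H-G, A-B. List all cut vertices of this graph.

A

Removing A increases the component count from 1 to 2, so A is a cut vertex.
By contrast removing E leaves 1 component; it is not a cut vertex. No other vertex is a cut vertex either.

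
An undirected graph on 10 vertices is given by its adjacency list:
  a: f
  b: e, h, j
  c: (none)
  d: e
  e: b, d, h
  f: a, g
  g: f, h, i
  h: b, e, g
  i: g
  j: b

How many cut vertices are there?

Removing b increases the component count from 2 to 3, so b is a cut vertex.
Removing e increases the component count from 2 to 3, so e is a cut vertex.
Removing f increases the component count from 2 to 3, so f is a cut vertex.
Likewise g, h are cut vertices.
By contrast removing a leaves 2 components; it is not a cut vertex. No other vertex is a cut vertex either.

5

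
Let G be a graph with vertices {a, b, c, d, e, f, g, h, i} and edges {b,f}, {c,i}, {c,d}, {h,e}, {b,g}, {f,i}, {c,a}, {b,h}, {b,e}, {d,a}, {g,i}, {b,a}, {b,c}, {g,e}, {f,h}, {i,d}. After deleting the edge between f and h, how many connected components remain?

1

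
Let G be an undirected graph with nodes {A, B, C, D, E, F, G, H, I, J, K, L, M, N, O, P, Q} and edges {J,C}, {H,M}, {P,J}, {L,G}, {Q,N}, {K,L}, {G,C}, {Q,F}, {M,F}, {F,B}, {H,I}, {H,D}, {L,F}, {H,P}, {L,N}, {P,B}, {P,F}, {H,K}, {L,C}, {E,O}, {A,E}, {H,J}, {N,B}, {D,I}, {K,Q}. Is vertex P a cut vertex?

No

Deleting P leaves 2 components (was 2), so P is not a cut vertex.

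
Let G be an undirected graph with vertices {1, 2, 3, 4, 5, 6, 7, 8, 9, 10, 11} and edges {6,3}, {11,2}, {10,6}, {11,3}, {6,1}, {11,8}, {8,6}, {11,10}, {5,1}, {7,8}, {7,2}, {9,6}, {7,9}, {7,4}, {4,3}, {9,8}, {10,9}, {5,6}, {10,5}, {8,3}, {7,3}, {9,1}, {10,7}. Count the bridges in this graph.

0

The edges on the cycle 10-7-9-6-5-10 are not bridges since each lies on that cycle.
Every edge lies on some cycle, so there are no bridges.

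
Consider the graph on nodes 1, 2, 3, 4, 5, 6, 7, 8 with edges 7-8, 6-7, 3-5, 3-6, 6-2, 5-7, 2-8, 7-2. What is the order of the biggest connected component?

1 is isolated — a component by itself.
4 is isolated — a component by itself.
Starting from 2 we can reach 2, 3, 5, 6, 7, 8. That is one component of size 6.
The largest has 6 vertices.

6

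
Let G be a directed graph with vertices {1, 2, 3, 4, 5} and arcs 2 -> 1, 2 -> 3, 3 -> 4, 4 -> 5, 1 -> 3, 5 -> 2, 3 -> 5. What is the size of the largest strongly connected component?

{1, 2, 3, 4, 5} are all mutually reachable — one SCC of size 5.
The largest has 5 vertices.

5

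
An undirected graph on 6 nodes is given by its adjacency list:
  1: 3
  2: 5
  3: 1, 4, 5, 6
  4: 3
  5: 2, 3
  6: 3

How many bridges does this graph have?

5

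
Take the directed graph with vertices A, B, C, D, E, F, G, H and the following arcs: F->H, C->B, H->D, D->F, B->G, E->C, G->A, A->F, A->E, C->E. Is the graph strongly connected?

No

There is no directed path from F to B, so the graph is not strongly connected.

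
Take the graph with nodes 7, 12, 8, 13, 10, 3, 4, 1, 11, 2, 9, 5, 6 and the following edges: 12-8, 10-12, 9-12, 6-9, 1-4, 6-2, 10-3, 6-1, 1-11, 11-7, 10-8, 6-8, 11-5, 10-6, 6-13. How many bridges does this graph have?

8

The edges on the cycle 10-6-9-12-10 are not bridges since each lies on that cycle.
But removing 11-1 disconnects 11 from 1; removing 7-11 disconnects 7 from 11; removing 2-6 disconnects 2 from 6; removing 11-5 disconnects 11 from 5 — these are bridges.
In total 8 edges are bridges.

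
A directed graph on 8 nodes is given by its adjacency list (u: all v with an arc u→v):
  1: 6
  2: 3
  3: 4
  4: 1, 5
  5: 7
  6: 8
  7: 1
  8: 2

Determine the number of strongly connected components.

{1, 2, 3, 4, 5, 6, 7, 8} are all mutually reachable — one SCC of size 8.
That gives 1 strongly connected component.

1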